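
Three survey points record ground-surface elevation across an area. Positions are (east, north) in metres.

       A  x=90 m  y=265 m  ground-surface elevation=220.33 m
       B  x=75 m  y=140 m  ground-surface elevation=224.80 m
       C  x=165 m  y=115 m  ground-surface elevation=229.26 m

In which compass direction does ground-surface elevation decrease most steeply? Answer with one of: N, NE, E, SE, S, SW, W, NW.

Taking A as reference: B−A = (-15, -125, +4.47); C−A = (75, -150, +8.93).
Determinant of the coordinate differences = (-15)·(-150) − 75·(-125) = 11625.
∂z/∂x = [(+4.47)·(-150) − (+8.93)·(-125)] / 11625 = +0.03834
∂z/∂y = [(-15)·(+8.93) − 75·(+4.47)] / 11625 = -0.04036
Steepest decrease is along −∇f = (-0.03834 E, +0.04036 N) → northwest.

NW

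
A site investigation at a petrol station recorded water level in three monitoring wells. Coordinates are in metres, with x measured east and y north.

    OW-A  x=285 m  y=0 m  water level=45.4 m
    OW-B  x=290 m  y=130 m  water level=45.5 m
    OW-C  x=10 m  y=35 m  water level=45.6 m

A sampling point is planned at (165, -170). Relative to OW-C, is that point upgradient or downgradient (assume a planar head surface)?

With h = a·x + b·y + c and OW-A as origin, the differences give:
  5·a + 130·b = +0.1
  (-275)·a + 35·b = +0.2
Eliminate b (×35 and ×130, subtract): 35925·a = -22.50 → a = ∂h/∂x = -0.0006263
Back-substitute: b = ∂h/∂y = +0.0007933.
Head at (165, -170) = 45.4 + (-0.0006263)·(-120) + (+0.0007933)·(-170) = 45.34 m.
That is lower than the 45.6 m at OW-C, so the point is downgradient.

downgradient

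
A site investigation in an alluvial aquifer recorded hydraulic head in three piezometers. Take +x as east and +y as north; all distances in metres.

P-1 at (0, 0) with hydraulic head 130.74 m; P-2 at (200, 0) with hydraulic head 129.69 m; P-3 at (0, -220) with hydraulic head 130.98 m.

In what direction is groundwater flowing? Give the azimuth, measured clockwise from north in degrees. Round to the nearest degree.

∂h/∂x = (129.69 − 130.74) / (200 − 0) = -0.005250
∂h/∂y = (130.98 − 130.74) / (-220 − 0) = -0.001091
Flow direction (−∇h) has components (+0.005250 E, +0.001091 N).
Azimuth = atan2(E, N) = atan2(+0.005250, +0.001091) = 78.3° ≈ 078°.

078°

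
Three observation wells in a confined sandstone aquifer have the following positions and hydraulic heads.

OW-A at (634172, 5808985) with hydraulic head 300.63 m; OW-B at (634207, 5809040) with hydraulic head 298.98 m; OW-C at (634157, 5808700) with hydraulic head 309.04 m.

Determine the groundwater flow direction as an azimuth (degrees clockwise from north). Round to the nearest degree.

Differences from OW-A: to OW-B (Δx, Δy, Δh) = (35, 55, -1.65); to OW-C = (-15, -285, +8.41).
Solve a·Δx + b·Δy = Δh: det = 35·(-285) − (-15)·55 = -9150.
∂h/∂x = [(-1.65)·(-285) − (+8.41)·55] / -9150 = -0.0008415
∂h/∂y = [35·(+8.41) − (-15)·(-1.65)] / -9150 = -0.02946
Flow direction (−∇h) has components (+0.0008415 E, +0.02946 N).
Azimuth = atan2(E, N) = atan2(+0.0008415, +0.02946) = 1.6° ≈ 002°.

002°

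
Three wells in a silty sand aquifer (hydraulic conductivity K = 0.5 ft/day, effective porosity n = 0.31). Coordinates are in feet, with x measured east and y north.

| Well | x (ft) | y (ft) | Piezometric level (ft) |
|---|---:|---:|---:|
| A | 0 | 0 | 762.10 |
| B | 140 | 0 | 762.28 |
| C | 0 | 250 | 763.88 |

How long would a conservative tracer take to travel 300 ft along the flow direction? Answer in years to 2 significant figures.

∂h/∂x = (762.28 − 762.10) / (140 − 0) = +0.001286
∂h/∂y = (763.88 − 762.10) / (250 − 0) = +0.007120
|∇h| = √(0.001286² + 0.007120²) = 0.007235
Seepage velocity v = K·i/n = 0.5 × 0.007235 / 0.31 = 0.01167 ft/day.
t = 300 / 0.01167 = 2.571e+04 days = 70.4 years.

70 years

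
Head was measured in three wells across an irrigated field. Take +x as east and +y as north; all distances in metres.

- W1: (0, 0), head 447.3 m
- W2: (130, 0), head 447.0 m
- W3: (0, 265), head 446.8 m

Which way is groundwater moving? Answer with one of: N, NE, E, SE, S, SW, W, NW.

∂h/∂x = (447.0 − 447.3) / (130 − 0) = -0.002308
∂h/∂y = (446.8 − 447.3) / (265 − 0) = -0.001887
Flow = −∇h = (+0.002308 east, +0.001887 north), which points northeast.

NE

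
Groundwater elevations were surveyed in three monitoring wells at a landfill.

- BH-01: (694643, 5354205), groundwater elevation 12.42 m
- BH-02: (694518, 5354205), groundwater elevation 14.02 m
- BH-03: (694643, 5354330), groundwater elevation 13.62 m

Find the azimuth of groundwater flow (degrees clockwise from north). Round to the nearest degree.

∂h/∂x = (14.02 − 12.42) / (694518 − 694643) = -0.01280
∂h/∂y = (13.62 − 12.42) / (5354330 − 5354205) = +0.009600
Flow direction (−∇h) has components (+0.01280 E, -0.009600 N).
Azimuth = atan2(E, N) = atan2(+0.01280, -0.009600) = 126.9° ≈ 127°.

127°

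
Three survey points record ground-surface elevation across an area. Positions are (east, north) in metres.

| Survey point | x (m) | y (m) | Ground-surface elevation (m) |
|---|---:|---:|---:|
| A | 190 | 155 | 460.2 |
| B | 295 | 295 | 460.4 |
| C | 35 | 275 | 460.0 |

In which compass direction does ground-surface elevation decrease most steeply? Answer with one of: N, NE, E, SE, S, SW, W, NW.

Three-point gradient (reference A): Δ to B = (105, 140, +0.2), Δ to C = (-155, 120, -0.2).
∂z/∂x = +0.001516, ∂z/∂y = +0.0002915 (det = 34300).
Steepest decrease is along −∇f = (-0.001516 E, -0.0002915 N) → west.

W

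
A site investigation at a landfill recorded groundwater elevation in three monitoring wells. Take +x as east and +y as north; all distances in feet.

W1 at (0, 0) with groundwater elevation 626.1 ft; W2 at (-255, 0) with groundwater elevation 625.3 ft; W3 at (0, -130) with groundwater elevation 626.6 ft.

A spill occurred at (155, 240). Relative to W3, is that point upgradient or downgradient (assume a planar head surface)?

downgradient

∂h/∂x = (625.3 − 626.1) / (-255 − 0) = +0.003137
∂h/∂y = (626.6 − 626.1) / (-130 − 0) = -0.003846
Head at (155, 240) = 626.1 + (+0.003137)·(155) + (-0.003846)·(240) = 625.66 ft.
That is lower than the 626.6 ft at W3, so the point is downgradient.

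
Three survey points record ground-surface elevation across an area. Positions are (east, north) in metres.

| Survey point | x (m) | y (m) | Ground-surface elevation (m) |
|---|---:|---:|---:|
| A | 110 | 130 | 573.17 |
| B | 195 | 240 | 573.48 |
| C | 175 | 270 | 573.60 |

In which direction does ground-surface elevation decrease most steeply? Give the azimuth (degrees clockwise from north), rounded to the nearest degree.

Taking A as reference: B−A = (85, 110, +0.31); C−A = (65, 140, +0.43).
Solve a·Δx + b·Δy = Δz: det = 85·140 − 65·110 = 4750.
∂z/∂x = [(+0.31)·140 − (+0.43)·110] / 4750 = -0.0008211
∂z/∂y = [85·(+0.43) − 65·(+0.31)] / 4750 = +0.003453
Steepest decrease is along −∇f: components (+0.0008211 E, -0.003453 N).
Azimuth = atan2(+0.0008211, -0.003453) = 166.6° ≈ 167°.

167°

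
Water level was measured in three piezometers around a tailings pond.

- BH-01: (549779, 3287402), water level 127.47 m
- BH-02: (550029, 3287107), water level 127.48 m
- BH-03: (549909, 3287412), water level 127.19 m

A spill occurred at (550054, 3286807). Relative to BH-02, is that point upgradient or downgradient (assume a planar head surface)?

Taking BH-01 as reference: BH-02−BH-01 = (250, -295, +0.01); BH-03−BH-01 = (130, 10, -0.28).
Determinant of the coordinate differences = 250·10 − 130·(-295) = 40850.
∂h/∂x = [(+0.01)·10 − (-0.28)·(-295)] / 40850 = -0.002020
∂h/∂y = [250·(-0.28) − 130·(+0.01)] / 40850 = -0.001745
Head at (550054, 3286807) = 127.47 + (-0.002020)·(275) + (-0.001745)·(-595) = 127.95 m.
That is higher than the 127.48 m at BH-02, so the point is upgradient.

upgradient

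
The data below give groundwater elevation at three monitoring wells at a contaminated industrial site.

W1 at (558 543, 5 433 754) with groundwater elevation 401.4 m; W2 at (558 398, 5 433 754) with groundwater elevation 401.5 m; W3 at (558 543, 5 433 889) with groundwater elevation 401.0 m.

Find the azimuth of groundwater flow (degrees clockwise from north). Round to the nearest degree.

∂h/∂x = (401.5 − 401.4) / (558398 − 558543) = -0.0006897
∂h/∂y = (401.0 − 401.4) / (5433889 − 5433754) = -0.002963
Flow direction (−∇h) has components (+0.0006897 E, +0.002963 N).
Azimuth = atan2(E, N) = atan2(+0.0006897, +0.002963) = 13.1° ≈ 013°.

013°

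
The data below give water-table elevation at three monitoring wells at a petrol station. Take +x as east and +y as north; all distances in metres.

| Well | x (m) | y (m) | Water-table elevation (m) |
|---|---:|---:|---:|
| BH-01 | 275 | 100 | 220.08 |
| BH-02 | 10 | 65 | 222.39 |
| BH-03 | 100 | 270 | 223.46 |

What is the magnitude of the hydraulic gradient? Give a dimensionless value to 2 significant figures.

With h = a·x + b·y + c and BH-01 as origin, the differences give:
  (-265)·a + (-35)·b = +2.31
  (-175)·a + 170·b = +3.38
Eliminate b (×170 and ×(-35), subtract): -51175·a = 511.000 → a = ∂h/∂x = -0.009985
Back-substitute: b = ∂h/∂y = +0.009603.
|∇h| = √(-0.009985² + 0.009603²) = 0.01385

0.014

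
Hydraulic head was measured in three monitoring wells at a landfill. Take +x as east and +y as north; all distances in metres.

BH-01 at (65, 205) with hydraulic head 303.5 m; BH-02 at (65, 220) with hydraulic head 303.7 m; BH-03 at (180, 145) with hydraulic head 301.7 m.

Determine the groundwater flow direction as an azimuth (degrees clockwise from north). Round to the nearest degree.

147°

Differences from BH-01: to BH-02 (Δx, Δy, Δh) = (0, 15, +0.2); to BH-03 = (115, -60, -1.8).
Determinant of the coordinate differences = 0·(-60) − 115·15 = -1725.
∂h/∂x = [(+0.2)·(-60) − (-1.8)·15] / -1725 = -0.008696
∂h/∂y = [0·(-1.8) − 115·(+0.2)] / -1725 = +0.01333
Flow direction (−∇h) has components (+0.008696 E, -0.01333 N).
Azimuth = atan2(E, N) = atan2(+0.008696, -0.01333) = 146.9° ≈ 147°.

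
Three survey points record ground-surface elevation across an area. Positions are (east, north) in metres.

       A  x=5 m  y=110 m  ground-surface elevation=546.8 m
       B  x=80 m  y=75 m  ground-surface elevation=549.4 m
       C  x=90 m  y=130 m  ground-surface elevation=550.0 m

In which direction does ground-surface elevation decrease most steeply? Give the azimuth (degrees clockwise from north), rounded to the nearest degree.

With z = a·x + b·y + c and A as origin, the differences give:
  75·a + (-35)·b = +2.6
  85·a + 20·b = +3.2
Eliminate b (×20 and ×(-35), subtract): 4475·a = 164.00 → a = ∂z/∂x = +0.03665
Back-substitute: b = ∂z/∂y = +0.004246.
Steepest decrease is along −∇f: components (-0.03665 E, -0.004246 N).
Azimuth = atan2(-0.03665, -0.004246) = 263.4° ≈ 263°.

263°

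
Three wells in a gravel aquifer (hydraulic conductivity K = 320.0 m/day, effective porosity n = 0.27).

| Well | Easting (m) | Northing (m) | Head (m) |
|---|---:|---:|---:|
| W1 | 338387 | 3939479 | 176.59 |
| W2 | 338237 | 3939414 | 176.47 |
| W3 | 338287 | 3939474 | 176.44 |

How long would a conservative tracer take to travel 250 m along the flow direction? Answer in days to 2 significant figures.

With h = a·x + b·y + c and W1 as origin, the differences give:
  (-150)·a + (-65)·b = -0.12
  (-100)·a + (-5)·b = -0.15
Eliminate b (×(-5) and ×(-65), subtract): -5750·a = -9.150 → a = ∂h/∂x = +0.001591
Back-substitute: b = ∂h/∂y = -0.001826.
|∇h| = √(0.001591² + -0.001826²) = 0.002422
Seepage velocity v = K·i/n = 320.0 × 0.002422 / 0.27 = 2.871 m/day.
t = 250 / 2.871 = 87.08 days.

87 days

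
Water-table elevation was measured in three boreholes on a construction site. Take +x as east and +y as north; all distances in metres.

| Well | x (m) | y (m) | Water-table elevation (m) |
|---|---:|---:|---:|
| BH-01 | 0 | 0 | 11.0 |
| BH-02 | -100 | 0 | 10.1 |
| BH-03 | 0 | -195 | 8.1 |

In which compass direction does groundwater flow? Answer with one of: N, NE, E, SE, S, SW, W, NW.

∂h/∂x = (10.1 − 11.0) / (-100 − 0) = +0.009000
∂h/∂y = (8.1 − 11.0) / (-195 − 0) = +0.01487
Flow = −∇h = (-0.009000 east, -0.01487 north), which points southwest.

SW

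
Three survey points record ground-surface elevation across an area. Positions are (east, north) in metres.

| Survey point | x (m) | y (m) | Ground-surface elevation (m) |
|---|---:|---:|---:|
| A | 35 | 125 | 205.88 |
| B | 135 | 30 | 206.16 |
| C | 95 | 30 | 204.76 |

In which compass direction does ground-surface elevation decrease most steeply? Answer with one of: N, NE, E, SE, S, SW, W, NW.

With z = a·x + b·y + c and A as origin, the differences give:
  100·a + (-95)·b = +0.28
  60·a + (-95)·b = -1.12
Eliminate b (×(-95) and ×(-95), subtract): -3800·a = -133.000 → a = ∂z/∂x = +0.03500
Back-substitute: b = ∂z/∂y = +0.03389.
Steepest decrease is along −∇f = (-0.03500 E, -0.03389 N) → southwest.

SW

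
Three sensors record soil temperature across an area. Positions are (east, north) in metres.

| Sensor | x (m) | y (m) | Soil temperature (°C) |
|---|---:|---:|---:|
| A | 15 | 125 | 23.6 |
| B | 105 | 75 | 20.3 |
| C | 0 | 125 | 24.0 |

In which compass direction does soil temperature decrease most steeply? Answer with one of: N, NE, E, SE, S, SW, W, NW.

SE

With T = a·x + b·y + c and A as origin, the differences give:
  90·a + (-50)·b = -3.3
  (-15)·a + 0·b = +0.4
Eliminate b (×0 and ×(-50), subtract): -750·a = 20.00 → a = ∂T/∂x = -0.02667
Back-substitute: b = ∂T/∂y = +0.01800.
Steepest decrease is along −∇f = (+0.02667 E, -0.01800 N) → southeast.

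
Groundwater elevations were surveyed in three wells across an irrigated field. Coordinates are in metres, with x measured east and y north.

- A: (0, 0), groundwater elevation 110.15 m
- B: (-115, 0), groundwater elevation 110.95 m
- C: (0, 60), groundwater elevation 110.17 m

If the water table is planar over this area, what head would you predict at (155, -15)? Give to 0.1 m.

109.1 m

∂h/∂x = (110.95 − 110.15) / (-115 − 0) = -0.006957
∂h/∂y = (110.17 − 110.15) / (60 − 0) = +0.0003333
h(155, -15) = 110.15 + (-0.006957)·(155) + (+0.0003333)·(-15) = 110.15 -1.078 -0.005 = 109.067 m.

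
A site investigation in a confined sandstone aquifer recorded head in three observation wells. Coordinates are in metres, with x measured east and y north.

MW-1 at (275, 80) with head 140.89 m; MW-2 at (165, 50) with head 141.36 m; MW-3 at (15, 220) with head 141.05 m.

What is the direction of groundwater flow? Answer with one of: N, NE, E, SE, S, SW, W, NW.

Taking MW-1 as reference: MW-2−MW-1 = (-110, -30, +0.47); MW-3−MW-1 = (-260, 140, +0.16).
Solve a·Δx + b·Δy = Δh: det = (-110)·140 − (-260)·(-30) = -23200.
∂h/∂x = [(+0.47)·140 − (+0.16)·(-30)] / -23200 = -0.003043
∂h/∂y = [(-110)·(+0.16) − (-260)·(+0.47)] / -23200 = -0.004509
Flow = −∇h = (+0.003043 east, +0.004509 north), which points northeast.

NE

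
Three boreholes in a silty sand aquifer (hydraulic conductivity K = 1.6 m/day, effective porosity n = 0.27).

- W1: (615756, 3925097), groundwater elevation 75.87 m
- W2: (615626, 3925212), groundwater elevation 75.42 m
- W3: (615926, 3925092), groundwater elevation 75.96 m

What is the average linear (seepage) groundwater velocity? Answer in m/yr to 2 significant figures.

Differences from W1: to W2 (Δx, Δy, Δh) = (-130, 115, -0.45); to W3 = (170, -5, +0.09).
Solve a·Δx + b·Δy = Δh: det = (-130)·(-5) − 170·115 = -18900.
∂h/∂x = [(-0.45)·(-5) − (+0.09)·115] / -18900 = +0.0004286
∂h/∂y = [(-130)·(+0.09) − 170·(-0.45)] / -18900 = -0.003429
|∇h| = √(0.0004286² + -0.003429²) = 0.003456
Seepage velocity v = K·i/n = 1.6 × 0.003456 / 0.27 = 0.02048 m/day = 7.48 m/yr.

7.5 m/yr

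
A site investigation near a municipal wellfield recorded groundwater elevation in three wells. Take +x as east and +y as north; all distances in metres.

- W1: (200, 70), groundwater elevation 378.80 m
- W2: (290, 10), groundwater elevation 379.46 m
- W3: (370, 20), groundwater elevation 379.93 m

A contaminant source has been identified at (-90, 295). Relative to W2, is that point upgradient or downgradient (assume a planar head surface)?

Differences from W1: to W2 (Δx, Δy, Δh) = (90, -60, +0.66); to W3 = (170, -50, +1.13).
Solve a·Δx + b·Δy = Δh: det = 90·(-50) − 170·(-60) = 5700.
∂h/∂x = [(+0.66)·(-50) − (+1.13)·(-60)] / 5700 = +0.006105
∂h/∂y = [90·(+1.13) − 170·(+0.66)] / 5700 = -0.001842
Head at (-90, 295) = 378.80 + (+0.006105)·(-290) + (-0.001842)·(225) = 376.62 m.
That is lower than the 379.46 m at W2, so the point is downgradient.

downgradient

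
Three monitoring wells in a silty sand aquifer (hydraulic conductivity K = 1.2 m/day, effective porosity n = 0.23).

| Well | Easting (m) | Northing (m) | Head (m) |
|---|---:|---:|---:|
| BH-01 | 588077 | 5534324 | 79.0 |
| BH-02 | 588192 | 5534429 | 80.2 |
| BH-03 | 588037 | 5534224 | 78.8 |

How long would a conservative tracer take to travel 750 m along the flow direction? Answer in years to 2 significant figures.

28 years

Differences from BH-01: to BH-02 (Δx, Δy, Δh) = (115, 105, +1.2); to BH-03 = (-40, -100, -0.2).
Determinant of the coordinate differences = 115·(-100) − (-40)·105 = -7300.
∂h/∂x = [(+1.2)·(-100) − (-0.2)·105] / -7300 = +0.01356
∂h/∂y = [115·(-0.2) − (-40)·(+1.2)] / -7300 = -0.003425
|∇h| = √(0.01356² + -0.003425²) = 0.01399
Seepage velocity v = K·i/n = 1.2 × 0.01399 / 0.23 = 0.07299 m/day.
t = 750 / 0.07299 = 1.028e+04 days = 28.1 years.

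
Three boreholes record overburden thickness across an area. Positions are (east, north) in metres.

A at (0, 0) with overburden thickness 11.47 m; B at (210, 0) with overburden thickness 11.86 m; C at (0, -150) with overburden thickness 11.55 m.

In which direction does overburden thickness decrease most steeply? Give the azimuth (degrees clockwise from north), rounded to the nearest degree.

286°

∂d/∂x = (11.86 − 11.47) / (210 − 0) = +0.001857
∂d/∂y = (11.55 − 11.47) / (-150 − 0) = -0.0005333
Steepest decrease is along −∇f: components (-0.001857 E, +0.0005333 N).
Azimuth = atan2(-0.001857, +0.0005333) = 286.0° ≈ 286°.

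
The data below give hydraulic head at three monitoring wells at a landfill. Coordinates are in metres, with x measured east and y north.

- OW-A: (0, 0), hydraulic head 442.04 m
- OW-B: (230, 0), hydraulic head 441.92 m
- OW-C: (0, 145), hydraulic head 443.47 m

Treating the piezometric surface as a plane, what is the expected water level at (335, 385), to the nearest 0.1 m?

445.7 m

∂h/∂x = (441.92 − 442.04) / (230 − 0) = -0.0005217
∂h/∂y = (443.47 − 442.04) / (145 − 0) = +0.009862
h(335, 385) = 442.04 + (-0.0005217)·(335) + (+0.009862)·(385) = 442.04 -0.175 +3.797 = 445.662 m.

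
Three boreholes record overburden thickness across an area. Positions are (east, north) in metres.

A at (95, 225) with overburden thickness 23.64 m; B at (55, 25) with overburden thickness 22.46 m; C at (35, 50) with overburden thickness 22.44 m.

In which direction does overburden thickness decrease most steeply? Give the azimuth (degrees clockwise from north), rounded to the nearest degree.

Taking A as reference: B−A = (-40, -200, -1.18); C−A = (-60, -175, -1.20).
Solve a·Δx + b·Δy = Δd: det = (-40)·(-175) − (-60)·(-200) = -5000.
∂d/∂x = [(-1.18)·(-175) − (-1.20)·(-200)] / -5000 = +0.006700
∂d/∂y = [(-40)·(-1.20) − (-60)·(-1.18)] / -5000 = +0.004560
Steepest decrease is along −∇f: components (-0.006700 E, -0.004560 N).
Azimuth = atan2(-0.006700, -0.004560) = 235.8° ≈ 236°.

236°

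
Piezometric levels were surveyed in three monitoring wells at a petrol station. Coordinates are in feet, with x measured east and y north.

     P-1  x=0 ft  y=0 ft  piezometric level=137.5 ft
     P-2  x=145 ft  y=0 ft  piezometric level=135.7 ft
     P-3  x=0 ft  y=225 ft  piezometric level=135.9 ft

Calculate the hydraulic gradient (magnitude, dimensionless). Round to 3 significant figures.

∂h/∂x = (135.7 − 137.5) / (145 − 0) = -0.01241
∂h/∂y = (135.9 − 137.5) / (225 − 0) = -0.007111
|∇h| = √(-0.01241² + -0.007111²) = 0.0143

0.0143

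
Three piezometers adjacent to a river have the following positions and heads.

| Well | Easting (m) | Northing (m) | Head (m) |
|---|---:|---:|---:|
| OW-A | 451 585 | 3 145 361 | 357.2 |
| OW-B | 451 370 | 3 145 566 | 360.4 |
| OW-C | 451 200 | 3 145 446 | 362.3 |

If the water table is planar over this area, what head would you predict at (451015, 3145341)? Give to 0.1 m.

364.4 m

Taking OW-A as reference: OW-B−OW-A = (-215, 205, +3.2); OW-C−OW-A = (-385, 85, +5.1).
Solve a·Δx + b·Δy = Δh: det = (-215)·85 − (-385)·205 = 60650.
∂h/∂x = [(+3.2)·85 − (+5.1)·205] / 60650 = -0.01275
∂h/∂y = [(-215)·(+5.1) − (-385)·(+3.2)] / 60650 = +0.002234
h(451015, 3145341) = 357.2 + (-0.01275)·(-570) + (+0.002234)·(-20) = 357.2 +7.269 -0.045 = 364.425 m.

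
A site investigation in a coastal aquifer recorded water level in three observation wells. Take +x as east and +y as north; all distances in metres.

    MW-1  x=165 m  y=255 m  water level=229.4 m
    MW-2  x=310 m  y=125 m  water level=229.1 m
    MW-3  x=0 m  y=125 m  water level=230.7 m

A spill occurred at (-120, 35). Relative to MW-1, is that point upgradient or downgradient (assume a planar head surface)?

With h = a·x + b·y + c and MW-1 as origin, the differences give:
  145·a + (-130)·b = -0.3
  (-165)·a + (-130)·b = +1.3
Eliminate b (×(-130) and ×(-130), subtract): -40300·a = 208.00 → a = ∂h/∂x = -0.005161
Back-substitute: b = ∂h/∂y = -0.003449.
Head at (-120, 35) = 229.4 + (-0.005161)·(-285) + (-0.003449)·(-220) = 231.63 m.
That is higher than the 229.4 m at MW-1, so the point is upgradient.

upgradient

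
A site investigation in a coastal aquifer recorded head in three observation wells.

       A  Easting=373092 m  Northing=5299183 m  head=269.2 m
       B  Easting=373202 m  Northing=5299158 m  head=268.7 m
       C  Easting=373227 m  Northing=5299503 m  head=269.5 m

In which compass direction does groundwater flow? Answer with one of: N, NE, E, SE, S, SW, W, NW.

SE

Taking A as reference: B−A = (110, -25, -0.5); C−A = (135, 320, +0.3).
Solve a·Δx + b·Δy = Δh: det = 110·320 − 135·(-25) = 38575.
∂h/∂x = [(-0.5)·320 − (+0.3)·(-25)] / 38575 = -0.003953
∂h/∂y = [110·(+0.3) − 135·(-0.5)] / 38575 = +0.002605
Flow = −∇h = (+0.003953 east, -0.002605 north), which points southeast.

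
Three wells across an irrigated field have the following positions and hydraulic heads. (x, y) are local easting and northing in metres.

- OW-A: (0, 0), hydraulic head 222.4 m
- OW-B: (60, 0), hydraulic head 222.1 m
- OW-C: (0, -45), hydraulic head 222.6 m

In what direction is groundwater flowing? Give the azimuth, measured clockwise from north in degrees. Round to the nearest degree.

∂h/∂x = (222.1 − 222.4) / (60 − 0) = -0.005000
∂h/∂y = (222.6 − 222.4) / (-45 − 0) = -0.004444
Flow direction (−∇h) has components (+0.005000 E, +0.004444 N).
Azimuth = atan2(E, N) = atan2(+0.005000, +0.004444) = 48.4° ≈ 048°.

048°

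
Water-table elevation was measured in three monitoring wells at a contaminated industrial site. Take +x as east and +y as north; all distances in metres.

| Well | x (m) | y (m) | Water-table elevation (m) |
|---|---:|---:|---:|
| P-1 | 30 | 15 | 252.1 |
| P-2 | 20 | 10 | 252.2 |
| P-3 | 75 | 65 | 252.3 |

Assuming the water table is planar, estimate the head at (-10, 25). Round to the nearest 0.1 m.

253.2 m

Differences from P-1: to P-2 (Δx, Δy, Δh) = (-10, -5, +0.1); to P-3 = (45, 50, +0.2).
Determinant of the coordinate differences = (-10)·50 − 45·(-5) = -275.
∂h/∂x = [(+0.1)·50 − (+0.2)·(-5)] / -275 = -0.02182
∂h/∂y = [(-10)·(+0.2) − 45·(+0.1)] / -275 = +0.02364
h(-10, 25) = 252.1 + (-0.02182)·(-40) + (+0.02364)·(10) = 252.1 +0.873 +0.236 = 253.209 m.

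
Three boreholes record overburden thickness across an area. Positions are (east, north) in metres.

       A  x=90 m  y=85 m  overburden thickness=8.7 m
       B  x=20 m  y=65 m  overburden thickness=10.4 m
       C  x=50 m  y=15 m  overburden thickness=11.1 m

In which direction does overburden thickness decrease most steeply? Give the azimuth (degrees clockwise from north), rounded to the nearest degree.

Taking A as reference: B−A = (-70, -20, +1.7); C−A = (-40, -70, +2.4).
Solve a·Δx + b·Δy = Δd: det = (-70)·(-70) − (-40)·(-20) = 4100.
∂d/∂x = [(+1.7)·(-70) − (+2.4)·(-20)] / 4100 = -0.01732
∂d/∂y = [(-70)·(+2.4) − (-40)·(+1.7)] / 4100 = -0.02439
Steepest decrease is along −∇f: components (+0.01732 E, +0.02439 N).
Azimuth = atan2(+0.01732, +0.02439) = 35.4° ≈ 035°.

035°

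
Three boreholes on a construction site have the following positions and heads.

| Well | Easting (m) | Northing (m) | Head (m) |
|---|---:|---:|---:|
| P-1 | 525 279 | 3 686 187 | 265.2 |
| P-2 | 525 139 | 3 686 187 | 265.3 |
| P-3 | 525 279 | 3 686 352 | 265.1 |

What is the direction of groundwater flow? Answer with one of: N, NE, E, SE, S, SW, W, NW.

NE

∂h/∂x = (265.3 − 265.2) / (525139 − 525279) = -0.0007143
∂h/∂y = (265.1 − 265.2) / (3686352 − 3686187) = -0.0006061
Flow = −∇h = (+0.0007143 east, +0.0006061 north), which points northeast.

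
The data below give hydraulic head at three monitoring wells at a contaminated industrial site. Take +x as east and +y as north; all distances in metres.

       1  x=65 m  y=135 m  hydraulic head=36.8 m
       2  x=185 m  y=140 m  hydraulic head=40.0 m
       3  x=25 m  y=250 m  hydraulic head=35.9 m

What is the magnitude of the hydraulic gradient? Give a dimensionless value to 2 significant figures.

0.027

Taking 1 as reference: 2−1 = (120, 5, +3.2); 3−1 = (-40, 115, -0.9).
Determinant of the coordinate differences = 120·115 − (-40)·5 = 14000.
∂h/∂x = [(+3.2)·115 − (-0.9)·5] / 14000 = +0.02661
∂h/∂y = [120·(-0.9) − (-40)·(+3.2)] / 14000 = +0.001429
|∇h| = √(0.02661² + 0.001429²) = 0.02665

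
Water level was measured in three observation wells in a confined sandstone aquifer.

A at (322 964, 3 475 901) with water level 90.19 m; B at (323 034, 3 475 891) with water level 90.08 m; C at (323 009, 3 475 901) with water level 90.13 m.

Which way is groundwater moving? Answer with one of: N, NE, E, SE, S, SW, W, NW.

SE

Differences from A: to B (Δx, Δy, Δh) = (70, -10, -0.11); to C = (45, 0, -0.06).
Solve a·Δx + b·Δy = Δh: det = 70·0 − 45·(-10) = 450.
∂h/∂x = [(-0.11)·0 − (-0.06)·(-10)] / 450 = -0.001333
∂h/∂y = [70·(-0.06) − 45·(-0.11)] / 450 = +0.001667
Flow = −∇h = (+0.001333 east, -0.001667 north), which points southeast.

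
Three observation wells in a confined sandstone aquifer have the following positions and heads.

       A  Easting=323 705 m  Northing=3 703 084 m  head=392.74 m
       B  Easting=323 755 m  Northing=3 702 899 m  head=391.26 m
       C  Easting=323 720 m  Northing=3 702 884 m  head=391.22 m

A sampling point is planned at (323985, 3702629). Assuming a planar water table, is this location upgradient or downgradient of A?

downgradient

Taking A as reference: B−A = (50, -185, -1.48); C−A = (15, -200, -1.52).
Solve a·Δx + b·Δy = Δh: det = 50·(-200) − 15·(-185) = -7225.
∂h/∂x = [(-1.48)·(-200) − (-1.52)·(-185)] / -7225 = -0.002048
∂h/∂y = [50·(-1.52) − 15·(-1.48)] / -7225 = +0.007446
Head at (323985, 3702629) = 392.74 + (-0.002048)·(280) + (+0.007446)·(-455) = 388.78 m.
That is lower than the 392.74 m at A, so the point is downgradient.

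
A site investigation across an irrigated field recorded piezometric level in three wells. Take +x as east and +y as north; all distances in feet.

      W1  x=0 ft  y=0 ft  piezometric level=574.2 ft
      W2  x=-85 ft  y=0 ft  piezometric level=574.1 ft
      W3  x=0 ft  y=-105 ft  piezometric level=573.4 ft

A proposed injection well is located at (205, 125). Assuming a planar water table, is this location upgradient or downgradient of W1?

upgradient

∂h/∂x = (574.1 − 574.2) / (-85 − 0) = +0.001176
∂h/∂y = (573.4 − 574.2) / (-105 − 0) = +0.007619
Head at (205, 125) = 574.2 + (+0.001176)·(205) + (+0.007619)·(125) = 575.39 ft.
That is higher than the 574.2 ft at W1, so the point is upgradient.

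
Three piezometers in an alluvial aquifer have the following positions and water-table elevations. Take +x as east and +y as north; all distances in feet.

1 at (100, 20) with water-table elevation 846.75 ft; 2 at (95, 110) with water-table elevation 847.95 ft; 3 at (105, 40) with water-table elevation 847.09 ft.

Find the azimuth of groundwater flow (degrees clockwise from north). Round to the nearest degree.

Taking 1 as reference: 2−1 = (-5, 90, +1.20); 3−1 = (5, 20, +0.34).
Solve a·Δx + b·Δy = Δh: det = (-5)·20 − 5·90 = -550.
∂h/∂x = [(+1.20)·20 − (+0.34)·90] / -550 = +0.01200
∂h/∂y = [(-5)·(+0.34) − 5·(+1.20)] / -550 = +0.01400
Flow direction (−∇h) has components (-0.01200 E, -0.01400 N).
Azimuth = atan2(E, N) = atan2(-0.01200, -0.01400) = 220.6° ≈ 221°.

221°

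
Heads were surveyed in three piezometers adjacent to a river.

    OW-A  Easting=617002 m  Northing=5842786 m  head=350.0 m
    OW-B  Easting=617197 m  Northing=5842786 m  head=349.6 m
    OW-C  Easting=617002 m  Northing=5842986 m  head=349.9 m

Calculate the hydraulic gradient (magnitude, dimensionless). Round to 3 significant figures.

0.00211

∂h/∂x = (349.6 − 350.0) / (617197 − 617002) = -0.002051
∂h/∂y = (349.9 − 350.0) / (5842986 − 5842786) = -0.0005000
|∇h| = √(-0.002051² + -0.0005000²) = 0.002111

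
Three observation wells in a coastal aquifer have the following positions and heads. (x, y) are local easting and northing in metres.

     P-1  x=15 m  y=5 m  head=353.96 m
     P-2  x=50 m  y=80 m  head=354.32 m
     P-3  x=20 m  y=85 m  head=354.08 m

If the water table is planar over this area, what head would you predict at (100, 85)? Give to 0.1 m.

Taking P-1 as reference: P-2−P-1 = (35, 75, +0.36); P-3−P-1 = (5, 80, +0.12).
Determinant of the coordinate differences = 35·80 − 5·75 = 2425.
∂h/∂x = [(+0.36)·80 − (+0.12)·75] / 2425 = +0.008165
∂h/∂y = [35·(+0.12) − 5·(+0.36)] / 2425 = +0.0009897
h(100, 85) = 353.96 + (+0.008165)·(85) + (+0.0009897)·(80) = 353.96 +0.694 +0.079 = 354.733 m.

354.7 m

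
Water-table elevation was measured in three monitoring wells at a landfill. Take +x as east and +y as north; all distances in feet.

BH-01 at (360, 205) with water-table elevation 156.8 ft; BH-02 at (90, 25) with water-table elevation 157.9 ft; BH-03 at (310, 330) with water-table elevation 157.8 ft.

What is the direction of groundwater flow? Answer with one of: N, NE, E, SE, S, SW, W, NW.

Taking BH-01 as reference: BH-02−BH-01 = (-270, -180, +1.1); BH-03−BH-01 = (-50, 125, +1.0).
Determinant of the coordinate differences = (-270)·125 − (-50)·(-180) = -42750.
∂h/∂x = [(+1.1)·125 − (+1.0)·(-180)] / -42750 = -0.007427
∂h/∂y = [(-270)·(+1.0) − (-50)·(+1.1)] / -42750 = +0.005029
Flow = −∇h = (+0.007427 east, -0.005029 north), which points southeast.

SE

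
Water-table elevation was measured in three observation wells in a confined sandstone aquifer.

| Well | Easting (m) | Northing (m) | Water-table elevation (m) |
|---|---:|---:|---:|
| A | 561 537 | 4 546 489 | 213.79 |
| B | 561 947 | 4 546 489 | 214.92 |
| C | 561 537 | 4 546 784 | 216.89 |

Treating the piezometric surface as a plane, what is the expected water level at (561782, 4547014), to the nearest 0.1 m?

∂h/∂x = (214.92 − 213.79) / (561947 − 561537) = +0.002756
∂h/∂y = (216.89 − 213.79) / (4546784 − 4546489) = +0.01051
h(561782, 4547014) = 213.79 + (+0.002756)·(245) + (+0.01051)·(525) = 213.79 +0.675 +5.517 = 219.982 m.

220.0 m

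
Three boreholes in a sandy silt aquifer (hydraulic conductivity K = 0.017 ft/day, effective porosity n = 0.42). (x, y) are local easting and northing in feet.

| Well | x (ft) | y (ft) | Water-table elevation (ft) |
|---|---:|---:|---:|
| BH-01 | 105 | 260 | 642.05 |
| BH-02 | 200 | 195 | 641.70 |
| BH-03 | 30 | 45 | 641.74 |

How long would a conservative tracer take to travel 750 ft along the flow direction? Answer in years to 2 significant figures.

16000 years

With h = a·x + b·y + c and BH-01 as origin, the differences give:
  95·a + (-65)·b = -0.35
  (-75)·a + (-215)·b = -0.31
Eliminate b (×(-215) and ×(-65), subtract): -25300·a = 55.100 → a = ∂h/∂x = -0.002178
Back-substitute: b = ∂h/∂y = +0.002202.
|∇h| = √(-0.002178² + 0.002202²) = 0.003097
Seepage velocity v = K·i/n = 0.017 × 0.003097 / 0.42 = 0.0001254 ft/day.
t = 750 / 0.0001254 = 5.981e+06 days = 1.64e+04 years.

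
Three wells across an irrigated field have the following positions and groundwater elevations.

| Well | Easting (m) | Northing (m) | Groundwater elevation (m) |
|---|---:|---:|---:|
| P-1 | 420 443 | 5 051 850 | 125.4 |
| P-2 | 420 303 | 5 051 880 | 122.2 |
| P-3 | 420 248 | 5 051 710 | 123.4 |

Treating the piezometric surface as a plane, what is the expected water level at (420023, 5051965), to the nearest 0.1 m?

Differences from P-1: to P-2 (Δx, Δy, Δh) = (-140, 30, -3.2); to P-3 = (-195, -140, -2.0).
Determinant of the coordinate differences = (-140)·(-140) − (-195)·30 = 25450.
∂h/∂x = [(-3.2)·(-140) − (-2.0)·30] / 25450 = +0.01996
∂h/∂y = [(-140)·(-2.0) − (-195)·(-3.2)] / 25450 = -0.01352
h(420023, 5051965) = 125.4 + (+0.01996)·(-420) + (-0.01352)·(115) = 125.4 -8.383 -1.554 = 115.462 m.

115.5 m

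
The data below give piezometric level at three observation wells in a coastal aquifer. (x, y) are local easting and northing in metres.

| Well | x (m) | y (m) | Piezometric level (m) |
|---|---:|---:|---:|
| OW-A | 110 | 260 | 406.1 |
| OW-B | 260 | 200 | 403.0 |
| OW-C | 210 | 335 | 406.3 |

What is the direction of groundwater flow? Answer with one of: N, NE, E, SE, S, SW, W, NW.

Differences from OW-A: to OW-B (Δx, Δy, Δh) = (150, -60, -3.1); to OW-C = (100, 75, +0.2).
Determinant of the coordinate differences = 150·75 − 100·(-60) = 17250.
∂h/∂x = [(-3.1)·75 − (+0.2)·(-60)] / 17250 = -0.01278
∂h/∂y = [150·(+0.2) − 100·(-3.1)] / 17250 = +0.01971
Flow = −∇h = (+0.01278 east, -0.01971 north), which points southeast.

SE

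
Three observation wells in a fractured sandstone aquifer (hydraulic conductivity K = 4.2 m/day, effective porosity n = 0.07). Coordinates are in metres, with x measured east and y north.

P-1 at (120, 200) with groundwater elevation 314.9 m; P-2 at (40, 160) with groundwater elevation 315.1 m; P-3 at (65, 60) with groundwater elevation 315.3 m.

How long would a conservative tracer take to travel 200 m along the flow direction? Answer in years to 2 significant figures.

3.4 years

With h = a·x + b·y + c and P-1 as origin, the differences give:
  (-80)·a + (-40)·b = +0.2
  (-55)·a + (-140)·b = +0.4
Eliminate b (×(-140) and ×(-40), subtract): 9000·a = -12.00 → a = ∂h/∂x = -0.001333
Back-substitute: b = ∂h/∂y = -0.002333.
|∇h| = √(-0.001333² + -0.002333²) = 0.002687
Seepage velocity v = K·i/n = 4.2 × 0.002687 / 0.07 = 0.1612 m/day.
t = 200 / 0.1612 = 1241 days = 3.4 years.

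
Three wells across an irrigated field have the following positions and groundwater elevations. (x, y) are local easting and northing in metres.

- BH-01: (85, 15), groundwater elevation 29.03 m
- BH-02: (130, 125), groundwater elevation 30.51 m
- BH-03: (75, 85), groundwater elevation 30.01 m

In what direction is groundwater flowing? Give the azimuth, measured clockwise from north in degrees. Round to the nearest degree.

With h = a·x + b·y + c and BH-01 as origin, the differences give:
  45·a + 110·b = +1.48
  (-10)·a + 70·b = +0.98
Eliminate b (×70 and ×110, subtract): 4250·a = -4.200 → a = ∂h/∂x = -0.0009882
Back-substitute: b = ∂h/∂y = +0.01386.
Flow direction (−∇h) has components (+0.0009882 E, -0.01386 N).
Azimuth = atan2(E, N) = atan2(+0.0009882, -0.01386) = 175.9° ≈ 176°.

176°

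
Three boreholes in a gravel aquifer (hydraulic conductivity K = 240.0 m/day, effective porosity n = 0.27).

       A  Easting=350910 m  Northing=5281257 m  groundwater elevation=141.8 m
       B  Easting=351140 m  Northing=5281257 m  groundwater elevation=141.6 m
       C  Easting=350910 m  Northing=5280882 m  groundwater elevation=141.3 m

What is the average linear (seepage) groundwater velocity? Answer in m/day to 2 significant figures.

∂h/∂x = (141.6 − 141.8) / (351140 − 350910) = -0.0008696
∂h/∂y = (141.3 − 141.8) / (5280882 − 5281257) = +0.001333
|∇h| = √(-0.0008696² + 0.001333²) = 0.001592
Seepage velocity v = K·i/n = 240.0 × 0.001592 / 0.27 = 1.415 m/day.

1.4 m/day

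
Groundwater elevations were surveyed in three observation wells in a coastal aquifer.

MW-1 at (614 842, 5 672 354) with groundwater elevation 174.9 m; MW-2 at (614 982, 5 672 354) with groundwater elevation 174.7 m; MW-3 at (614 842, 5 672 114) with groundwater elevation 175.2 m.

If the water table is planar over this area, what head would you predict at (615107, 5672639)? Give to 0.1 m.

∂h/∂x = (174.7 − 174.9) / (614982 − 614842) = -0.001429
∂h/∂y = (175.2 − 174.9) / (5672114 − 5672354) = -0.001250
h(615107, 5672639) = 174.9 + (-0.001429)·(265) + (-0.001250)·(285) = 174.9 -0.379 -0.356 = 174.165 m.

174.2 m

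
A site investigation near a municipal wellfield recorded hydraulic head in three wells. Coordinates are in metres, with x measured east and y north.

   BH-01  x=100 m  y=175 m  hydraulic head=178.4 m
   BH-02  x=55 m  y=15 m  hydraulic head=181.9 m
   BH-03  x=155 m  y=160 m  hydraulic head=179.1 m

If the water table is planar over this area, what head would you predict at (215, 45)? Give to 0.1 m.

182.2 m

Taking BH-01 as reference: BH-02−BH-01 = (-45, -160, +3.5); BH-03−BH-01 = (55, -15, +0.7).
Determinant of the coordinate differences = (-45)·(-15) − 55·(-160) = 9475.
∂h/∂x = [(+3.5)·(-15) − (+0.7)·(-160)] / 9475 = +0.006280
∂h/∂y = [(-45)·(+0.7) − 55·(+3.5)] / 9475 = -0.02364
h(215, 45) = 178.4 + (+0.006280)·(115) + (-0.02364)·(-130) = 178.4 +0.722 +3.073 = 182.196 m.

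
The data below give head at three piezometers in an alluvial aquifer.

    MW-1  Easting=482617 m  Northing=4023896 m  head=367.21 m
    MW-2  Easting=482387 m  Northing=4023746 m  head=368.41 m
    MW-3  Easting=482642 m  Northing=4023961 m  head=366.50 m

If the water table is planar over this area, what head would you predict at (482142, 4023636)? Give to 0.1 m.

369.1 m

Three-point gradient (reference MW-1): Δ to MW-2 = (-230, -150, +1.20), Δ to MW-3 = (25, 65, -0.71).
∂h/∂x = +0.002545, ∂h/∂y = -0.01190 (det = -11200).
h(482142, 4023636) = 367.21 + (+0.002545)·(-475) + (-0.01190)·(-260) = 367.21 -1.209 +3.094 = 369.096 m.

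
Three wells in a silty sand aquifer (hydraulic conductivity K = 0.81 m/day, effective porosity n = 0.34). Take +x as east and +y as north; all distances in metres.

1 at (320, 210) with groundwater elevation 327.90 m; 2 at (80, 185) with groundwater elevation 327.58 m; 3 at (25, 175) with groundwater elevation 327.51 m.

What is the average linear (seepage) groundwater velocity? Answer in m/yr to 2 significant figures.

1.4 m/yr

Taking 1 as reference: 2−1 = (-240, -25, -0.32); 3−1 = (-295, -35, -0.39).
Determinant of the coordinate differences = (-240)·(-35) − (-295)·(-25) = 1025.
∂h/∂x = [(-0.32)·(-35) − (-0.39)·(-25)] / 1025 = +0.001415
∂h/∂y = [(-240)·(-0.39) − (-295)·(-0.32)] / 1025 = -0.0007805
|∇h| = √(0.001415² + -0.0007805²) = 0.001616
Seepage velocity v = K·i/n = 0.81 × 0.001616 / 0.34 = 0.00385 m/day = 1.406 m/yr.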